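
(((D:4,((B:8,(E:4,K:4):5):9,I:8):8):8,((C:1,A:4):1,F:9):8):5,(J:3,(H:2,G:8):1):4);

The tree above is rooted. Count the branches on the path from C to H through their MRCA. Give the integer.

The MRCA of C and H is the root of the tree.
From C up to that node: 4 branches. From H up to the same node: 3 branches. Total: 4 + 3 = 7.

7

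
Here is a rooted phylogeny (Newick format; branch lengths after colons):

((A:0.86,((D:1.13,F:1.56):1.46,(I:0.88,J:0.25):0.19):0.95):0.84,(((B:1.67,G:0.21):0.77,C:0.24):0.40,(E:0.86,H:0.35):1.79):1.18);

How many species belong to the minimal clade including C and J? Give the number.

10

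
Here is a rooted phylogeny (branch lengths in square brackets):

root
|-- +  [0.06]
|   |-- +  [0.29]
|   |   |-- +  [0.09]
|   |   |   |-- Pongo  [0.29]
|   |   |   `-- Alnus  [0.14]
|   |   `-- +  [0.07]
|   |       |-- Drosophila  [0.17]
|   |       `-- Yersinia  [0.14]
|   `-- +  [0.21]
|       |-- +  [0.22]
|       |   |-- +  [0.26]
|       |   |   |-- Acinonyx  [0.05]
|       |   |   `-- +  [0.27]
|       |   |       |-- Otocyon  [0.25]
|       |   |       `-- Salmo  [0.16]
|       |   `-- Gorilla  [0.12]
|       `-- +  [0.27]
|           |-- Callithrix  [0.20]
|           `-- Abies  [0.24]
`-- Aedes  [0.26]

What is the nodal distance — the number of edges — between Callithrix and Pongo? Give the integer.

The MRCA of Callithrix and Pongo is the node subtending (((Pongo,Alnus),(Drosophila,Yersinia)),(((Acinonyx,(Otocyon,Salmo)),Gorilla),(Callithrix,Abies))).
From Callithrix up to that node: 3 branches. From Pongo up to the same node: 3 branches. Total: 3 + 3 = 6.

6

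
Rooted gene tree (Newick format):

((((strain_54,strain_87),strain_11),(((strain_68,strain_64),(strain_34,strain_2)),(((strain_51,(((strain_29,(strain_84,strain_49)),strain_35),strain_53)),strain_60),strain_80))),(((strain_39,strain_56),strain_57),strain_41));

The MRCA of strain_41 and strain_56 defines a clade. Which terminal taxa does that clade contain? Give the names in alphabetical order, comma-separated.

strain_39, strain_41, strain_56, strain_57

Tracing strain_41: it sits inside (((strain_39,strain_56),strain_57),strain_41).
Tracing strain_56: it sits inside (strain_39,strain_56).
The smallest clade enclosing both is (((strain_39,strain_56),strain_57),strain_41); the answer is its 4 terminal taxa in alphabetical order.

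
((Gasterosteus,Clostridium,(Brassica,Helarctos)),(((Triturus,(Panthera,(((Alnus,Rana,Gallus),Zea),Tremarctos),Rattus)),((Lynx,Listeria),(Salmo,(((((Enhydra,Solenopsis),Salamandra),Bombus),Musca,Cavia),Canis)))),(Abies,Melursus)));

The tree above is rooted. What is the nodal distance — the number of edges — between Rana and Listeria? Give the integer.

9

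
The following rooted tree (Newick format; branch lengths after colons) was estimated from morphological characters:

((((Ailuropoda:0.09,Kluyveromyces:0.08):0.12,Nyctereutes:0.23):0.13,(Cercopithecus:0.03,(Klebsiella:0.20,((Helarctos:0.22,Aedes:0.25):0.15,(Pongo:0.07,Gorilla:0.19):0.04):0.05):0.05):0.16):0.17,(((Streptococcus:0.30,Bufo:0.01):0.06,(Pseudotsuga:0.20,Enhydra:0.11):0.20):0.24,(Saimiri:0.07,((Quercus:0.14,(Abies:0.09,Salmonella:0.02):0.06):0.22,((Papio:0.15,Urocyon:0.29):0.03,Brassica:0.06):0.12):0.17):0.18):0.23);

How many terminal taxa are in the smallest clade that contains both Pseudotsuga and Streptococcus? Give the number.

The MRCA of Pseudotsuga and Streptococcus is the node subtending ((Streptococcus,Bufo),(Pseudotsuga,Enhydra)).
That clade contains 4 terminal taxa: Bufo, Enhydra, Pseudotsuga, Streptococcus.

4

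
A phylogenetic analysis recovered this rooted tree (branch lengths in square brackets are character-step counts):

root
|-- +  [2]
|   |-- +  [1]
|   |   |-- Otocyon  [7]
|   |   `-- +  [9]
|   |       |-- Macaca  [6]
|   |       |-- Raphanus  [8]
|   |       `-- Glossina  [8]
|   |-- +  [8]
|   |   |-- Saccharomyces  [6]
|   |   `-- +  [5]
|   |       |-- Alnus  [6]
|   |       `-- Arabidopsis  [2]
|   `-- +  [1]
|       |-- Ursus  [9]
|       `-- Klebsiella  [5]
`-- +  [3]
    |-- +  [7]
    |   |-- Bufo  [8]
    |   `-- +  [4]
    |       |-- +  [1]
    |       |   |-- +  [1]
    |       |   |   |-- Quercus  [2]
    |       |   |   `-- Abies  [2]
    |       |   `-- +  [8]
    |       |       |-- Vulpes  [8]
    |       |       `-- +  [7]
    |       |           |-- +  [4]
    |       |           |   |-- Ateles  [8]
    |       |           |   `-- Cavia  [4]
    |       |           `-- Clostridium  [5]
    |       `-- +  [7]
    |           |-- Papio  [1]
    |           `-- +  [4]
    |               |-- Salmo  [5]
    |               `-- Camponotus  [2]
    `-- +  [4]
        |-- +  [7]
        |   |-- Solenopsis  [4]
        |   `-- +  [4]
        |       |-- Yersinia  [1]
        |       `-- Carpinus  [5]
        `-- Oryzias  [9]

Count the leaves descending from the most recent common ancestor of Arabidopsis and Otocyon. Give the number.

9

The MRCA of Arabidopsis and Otocyon is the node subtending ((Otocyon,(Macaca,Raphanus,Glossina)),(Saccharomyces,(Alnus,Arabidopsis)),(Ursus,Klebsiella)).
That clade contains 9 terminal taxa: Alnus, Arabidopsis, Glossina, Klebsiella, Macaca, Otocyon, Raphanus, Saccharomyces, Ursus.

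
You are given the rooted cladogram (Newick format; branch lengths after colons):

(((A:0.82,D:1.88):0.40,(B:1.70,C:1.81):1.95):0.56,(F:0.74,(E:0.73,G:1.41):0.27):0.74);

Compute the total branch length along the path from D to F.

4.32

The path runs D → … → MRCA → … → F; the MRCA is the root of the tree.
Branch lengths along that path: 1.88 + 0.40 + 0.56 + 0.74 + 0.74 = 4.32.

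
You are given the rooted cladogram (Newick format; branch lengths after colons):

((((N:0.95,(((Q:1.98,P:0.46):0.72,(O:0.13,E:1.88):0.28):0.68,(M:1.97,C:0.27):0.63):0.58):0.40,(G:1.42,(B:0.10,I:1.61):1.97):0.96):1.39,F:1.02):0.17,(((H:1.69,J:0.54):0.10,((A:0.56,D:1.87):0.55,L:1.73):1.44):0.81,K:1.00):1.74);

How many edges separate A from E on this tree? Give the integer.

12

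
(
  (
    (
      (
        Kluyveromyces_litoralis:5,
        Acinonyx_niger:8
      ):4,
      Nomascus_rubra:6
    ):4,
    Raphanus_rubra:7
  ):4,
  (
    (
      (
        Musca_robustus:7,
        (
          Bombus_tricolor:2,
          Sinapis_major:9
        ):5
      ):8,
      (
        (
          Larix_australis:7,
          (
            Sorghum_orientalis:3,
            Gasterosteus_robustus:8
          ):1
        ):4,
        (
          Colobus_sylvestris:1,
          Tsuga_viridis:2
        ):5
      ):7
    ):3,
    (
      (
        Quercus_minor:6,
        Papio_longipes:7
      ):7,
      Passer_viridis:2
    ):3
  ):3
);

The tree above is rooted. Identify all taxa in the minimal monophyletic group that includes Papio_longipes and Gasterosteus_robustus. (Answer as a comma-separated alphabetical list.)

Tracing Papio_longipes: it sits inside (Quercus_minor,Papio_longipes).
Tracing Gasterosteus_robustus: it sits inside (Sorghum_orientalis,Gasterosteus_robustus).
The smallest clade enclosing both is (((Musca_robustus,(Bombus_tricolor,Sinapis_major)),((Larix_australis,(Sorghum_orientalis,Gasterosteus_robustus)),(Colobus_sylvestris,Tsuga_viridis))),((Quercus_minor,Papio_longipes),Passer_viridis)); the answer is its 11 terminal taxa in alphabetical order.

Bombus_tricolor, Colobus_sylvestris, Gasterosteus_robustus, Larix_australis, Musca_robustus, Papio_longipes, Passer_viridis, Quercus_minor, Sinapis_major, Sorghum_orientalis, Tsuga_viridis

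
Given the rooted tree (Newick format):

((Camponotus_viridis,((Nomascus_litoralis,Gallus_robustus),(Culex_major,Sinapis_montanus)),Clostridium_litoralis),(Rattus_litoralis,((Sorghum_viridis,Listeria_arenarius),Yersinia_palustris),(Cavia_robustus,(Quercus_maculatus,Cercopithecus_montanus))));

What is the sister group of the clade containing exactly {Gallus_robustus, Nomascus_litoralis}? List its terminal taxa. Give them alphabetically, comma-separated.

The clade containing exactly {Gallus_robustus, Nomascus_litoralis} attaches to the tree at the node subtending ((Nomascus_litoralis,Gallus_robustus),(Culex_major,Sinapis_montanus)).
The other lineage descending from that same node — the sister group — is (Culex_major,Sinapis_montanus); its 2 tips in alphabetical order are the answer.

Culex_major, Sinapis_montanus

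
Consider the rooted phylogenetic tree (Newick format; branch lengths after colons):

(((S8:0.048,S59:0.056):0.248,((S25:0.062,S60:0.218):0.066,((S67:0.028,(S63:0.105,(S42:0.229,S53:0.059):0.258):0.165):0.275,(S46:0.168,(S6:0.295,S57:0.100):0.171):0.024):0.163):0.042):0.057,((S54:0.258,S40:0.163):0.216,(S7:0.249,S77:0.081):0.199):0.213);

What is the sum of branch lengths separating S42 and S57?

The path runs S42 → … → MRCA → … → S57; the MRCA is the node subtending ((S67,(S63,(S42,S53))),(S46,(S6,S57))).
Branch lengths along that path: 0.229 + 0.258 + 0.165 + 0.275 + 0.024 + 0.171 + 0.100 = 1.222.

1.222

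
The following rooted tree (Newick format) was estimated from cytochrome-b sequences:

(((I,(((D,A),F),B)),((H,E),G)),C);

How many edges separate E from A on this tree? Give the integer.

The MRCA of E and A is the node subtending ((I,(((D,A),F),B)),((H,E),G)).
From E up to that node: 3 branches. From A up to the same node: 5 branches. Total: 3 + 5 = 8.

8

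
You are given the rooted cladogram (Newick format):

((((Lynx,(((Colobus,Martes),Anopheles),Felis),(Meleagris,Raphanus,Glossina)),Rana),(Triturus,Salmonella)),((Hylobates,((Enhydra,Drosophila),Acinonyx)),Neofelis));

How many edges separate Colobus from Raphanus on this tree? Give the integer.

The MRCA of Colobus and Raphanus is the node subtending (Lynx,(((Colobus,Martes),Anopheles),Felis),(Meleagris,Raphanus,Glossina)).
From Colobus up to that node: 4 branches. From Raphanus up to the same node: 2 branches. Total: 4 + 2 = 6.

6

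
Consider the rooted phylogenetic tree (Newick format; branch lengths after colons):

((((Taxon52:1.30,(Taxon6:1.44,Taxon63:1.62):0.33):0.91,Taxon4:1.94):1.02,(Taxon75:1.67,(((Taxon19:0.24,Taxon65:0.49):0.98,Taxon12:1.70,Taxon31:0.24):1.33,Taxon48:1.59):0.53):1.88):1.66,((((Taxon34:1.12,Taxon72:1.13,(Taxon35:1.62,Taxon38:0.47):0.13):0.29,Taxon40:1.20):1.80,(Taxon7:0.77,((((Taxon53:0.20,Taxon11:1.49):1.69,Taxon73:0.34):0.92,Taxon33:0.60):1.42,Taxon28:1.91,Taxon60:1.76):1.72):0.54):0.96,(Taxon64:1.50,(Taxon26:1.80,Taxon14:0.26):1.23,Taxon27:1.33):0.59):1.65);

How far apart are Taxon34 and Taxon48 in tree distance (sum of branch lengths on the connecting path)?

11.48

The path runs Taxon34 → … → MRCA → … → Taxon48; the MRCA is the root of the tree.
Branch lengths along that path: 1.12 + 0.29 + 1.80 + 0.96 + 1.65 + 1.66 + 1.88 + 0.53 + 1.59 = 11.48.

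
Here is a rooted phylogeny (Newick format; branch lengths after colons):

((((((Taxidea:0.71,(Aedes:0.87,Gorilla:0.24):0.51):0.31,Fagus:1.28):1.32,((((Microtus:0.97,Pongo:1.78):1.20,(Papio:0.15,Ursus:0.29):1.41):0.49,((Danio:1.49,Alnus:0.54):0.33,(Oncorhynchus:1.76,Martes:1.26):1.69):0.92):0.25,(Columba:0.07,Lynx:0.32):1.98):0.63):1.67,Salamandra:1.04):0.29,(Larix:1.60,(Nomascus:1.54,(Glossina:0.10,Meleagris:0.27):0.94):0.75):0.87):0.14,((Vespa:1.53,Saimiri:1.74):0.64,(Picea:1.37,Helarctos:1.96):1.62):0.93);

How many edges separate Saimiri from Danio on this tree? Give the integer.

11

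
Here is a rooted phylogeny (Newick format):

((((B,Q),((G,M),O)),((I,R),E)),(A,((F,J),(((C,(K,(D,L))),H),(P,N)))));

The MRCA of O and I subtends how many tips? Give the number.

The MRCA of O and I is the node subtending (((B,Q),((G,M),O)),((I,R),E)).
That clade contains 8 terminal taxa: B, E, G, I, M, O, Q, R.

8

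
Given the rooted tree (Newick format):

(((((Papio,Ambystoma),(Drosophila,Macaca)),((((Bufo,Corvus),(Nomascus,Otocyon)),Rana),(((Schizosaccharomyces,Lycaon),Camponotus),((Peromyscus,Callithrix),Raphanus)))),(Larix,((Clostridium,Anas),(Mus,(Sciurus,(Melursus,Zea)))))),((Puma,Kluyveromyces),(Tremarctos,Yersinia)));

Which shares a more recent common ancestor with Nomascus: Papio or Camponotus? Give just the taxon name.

Camponotus

The MRCA of Nomascus and Camponotus subtends ((((Bufo,Corvus),(Nomascus,Otocyon)),Rana),(((Schizosaccharomyces,Lycaon),Camponotus),((Peromyscus,Callithrix),Raphanus))) (11 taxa).
The MRCA of Nomascus and Papio subtends (((Papio,Ambystoma),(Drosophila,Macaca)),((((Bufo,Corvus),(Nomascus,Otocyon)),Rana),(((Schizosaccharomyces,Lycaon),Camponotus),((Peromyscus,Callithrix),Raphanus)))) (15 taxa).
The first is nested inside the second, so Nomascus shares a more recent common ancestor with Camponotus.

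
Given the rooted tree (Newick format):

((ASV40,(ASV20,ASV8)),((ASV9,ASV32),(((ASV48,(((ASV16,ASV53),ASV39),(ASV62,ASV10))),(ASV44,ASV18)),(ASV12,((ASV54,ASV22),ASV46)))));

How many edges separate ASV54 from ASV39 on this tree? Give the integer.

9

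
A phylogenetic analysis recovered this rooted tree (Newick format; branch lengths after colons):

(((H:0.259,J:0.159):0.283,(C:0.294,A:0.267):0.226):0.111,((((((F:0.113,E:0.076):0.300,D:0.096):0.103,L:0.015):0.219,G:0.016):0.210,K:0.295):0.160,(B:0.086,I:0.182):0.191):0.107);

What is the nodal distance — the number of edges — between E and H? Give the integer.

The MRCA of E and H is the root of the tree.
From E up to that node: 7 branches. From H up to the same node: 3 branches. Total: 7 + 3 = 10.

10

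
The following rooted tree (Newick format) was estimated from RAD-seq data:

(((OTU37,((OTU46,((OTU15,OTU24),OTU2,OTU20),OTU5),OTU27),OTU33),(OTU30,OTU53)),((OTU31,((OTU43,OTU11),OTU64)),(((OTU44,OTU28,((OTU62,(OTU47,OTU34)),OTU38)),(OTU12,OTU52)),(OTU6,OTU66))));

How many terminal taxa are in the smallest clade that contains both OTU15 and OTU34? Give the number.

25

The MRCA of OTU15 and OTU34 is the root, so the clade is the entire tree.
That clade contains 25 terminal taxa: OTU11, OTU12, OTU15, OTU2, OTU20, OTU24, OTU27, OTU28, OTU30, OTU31, OTU33, OTU34, OTU37, OTU38, OTU43, OTU44, OTU46, OTU47, OTU5, OTU52, OTU53, OTU6, OTU62, OTU64, OTU66.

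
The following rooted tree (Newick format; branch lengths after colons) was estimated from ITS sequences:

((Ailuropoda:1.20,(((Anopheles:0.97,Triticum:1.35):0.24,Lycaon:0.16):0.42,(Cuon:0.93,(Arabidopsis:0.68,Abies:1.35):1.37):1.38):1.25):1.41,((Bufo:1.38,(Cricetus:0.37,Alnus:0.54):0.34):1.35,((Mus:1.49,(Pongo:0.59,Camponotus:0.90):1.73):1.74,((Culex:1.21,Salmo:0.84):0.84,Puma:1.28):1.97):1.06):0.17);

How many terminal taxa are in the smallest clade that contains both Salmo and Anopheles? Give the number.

The MRCA of Salmo and Anopheles is the root, so the clade is the entire tree.
That clade contains 16 terminal taxa: Abies, Ailuropoda, Alnus, Anopheles, Arabidopsis, Bufo, Camponotus, Cricetus, Culex, Cuon, Lycaon, Mus, Pongo, Puma, Salmo, Triticum.

16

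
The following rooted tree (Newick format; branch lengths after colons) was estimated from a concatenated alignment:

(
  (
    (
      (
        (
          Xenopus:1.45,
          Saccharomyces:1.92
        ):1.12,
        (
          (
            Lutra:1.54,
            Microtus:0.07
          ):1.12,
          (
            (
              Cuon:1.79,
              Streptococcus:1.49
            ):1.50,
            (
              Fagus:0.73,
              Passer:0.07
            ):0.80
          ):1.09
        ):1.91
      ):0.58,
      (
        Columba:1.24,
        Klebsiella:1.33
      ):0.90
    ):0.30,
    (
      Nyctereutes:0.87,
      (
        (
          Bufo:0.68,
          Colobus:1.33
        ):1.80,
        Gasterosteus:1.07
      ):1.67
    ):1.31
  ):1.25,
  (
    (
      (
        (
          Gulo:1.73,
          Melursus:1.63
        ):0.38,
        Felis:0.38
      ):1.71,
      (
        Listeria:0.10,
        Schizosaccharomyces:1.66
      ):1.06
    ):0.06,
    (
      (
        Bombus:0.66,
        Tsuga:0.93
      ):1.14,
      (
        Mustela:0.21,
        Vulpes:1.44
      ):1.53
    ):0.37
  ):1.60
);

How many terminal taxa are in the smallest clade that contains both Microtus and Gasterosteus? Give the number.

14

The MRCA of Microtus and Gasterosteus is the node subtending ((((Xenopus,Saccharomyces),((Lutra,Microtus),((Cuon,Streptococcus),(Fagus,Passer)))),(Columba,Klebsiella)),(Nyctereutes,((Bufo,Colobus),Gasterosteus))).
That clade contains 14 terminal taxa: Bufo, Colobus, Columba, Cuon, Fagus, Gasterosteus, Klebsiella, Lutra, Microtus, Nyctereutes, Passer, Saccharomyces, Streptococcus, Xenopus.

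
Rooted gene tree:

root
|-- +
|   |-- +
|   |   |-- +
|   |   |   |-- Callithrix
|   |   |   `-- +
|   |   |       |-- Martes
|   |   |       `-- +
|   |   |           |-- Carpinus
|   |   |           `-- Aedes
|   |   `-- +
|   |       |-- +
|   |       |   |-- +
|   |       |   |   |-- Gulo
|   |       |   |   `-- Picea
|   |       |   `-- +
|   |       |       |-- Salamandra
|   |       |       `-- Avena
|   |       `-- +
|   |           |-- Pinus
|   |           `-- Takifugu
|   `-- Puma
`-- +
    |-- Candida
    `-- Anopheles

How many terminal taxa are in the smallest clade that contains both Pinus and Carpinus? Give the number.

The MRCA of Pinus and Carpinus is the node subtending ((Callithrix,(Martes,(Carpinus,Aedes))),(((Gulo,Picea),(Salamandra,Avena)),(Pinus,Takifugu))).
That clade contains 10 terminal taxa: Aedes, Avena, Callithrix, Carpinus, Gulo, Martes, Picea, Pinus, Salamandra, Takifugu.

10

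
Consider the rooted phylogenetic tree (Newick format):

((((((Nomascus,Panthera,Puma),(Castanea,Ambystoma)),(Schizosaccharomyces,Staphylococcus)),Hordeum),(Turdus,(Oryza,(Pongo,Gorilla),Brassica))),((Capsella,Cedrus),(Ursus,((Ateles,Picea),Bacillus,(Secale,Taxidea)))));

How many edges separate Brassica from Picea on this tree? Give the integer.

9

The MRCA of Brassica and Picea is the root of the tree.
From Brassica up to that node: 4 branches. From Picea up to the same node: 5 branches. Total: 4 + 5 = 9.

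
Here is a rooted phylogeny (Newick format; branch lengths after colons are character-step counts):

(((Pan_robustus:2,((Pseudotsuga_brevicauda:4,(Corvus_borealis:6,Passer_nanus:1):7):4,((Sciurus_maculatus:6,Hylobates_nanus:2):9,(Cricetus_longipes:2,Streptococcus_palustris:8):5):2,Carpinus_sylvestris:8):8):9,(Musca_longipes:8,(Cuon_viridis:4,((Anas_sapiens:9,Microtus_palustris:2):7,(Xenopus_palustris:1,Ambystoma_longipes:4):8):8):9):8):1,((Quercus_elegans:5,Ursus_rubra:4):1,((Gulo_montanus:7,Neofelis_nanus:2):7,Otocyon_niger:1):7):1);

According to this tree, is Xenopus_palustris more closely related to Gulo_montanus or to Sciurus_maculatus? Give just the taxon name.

Sciurus_maculatus

The MRCA of Xenopus_palustris and Sciurus_maculatus subtends ((Pan_robustus,((Pseudotsuga_brevicauda,(Corvus_borealis,Passer_nanus)),((Sciurus_maculatus,Hylobates_nanus),(Cricetus_longipes,Streptococcus_palustris)),Carpinus_sylvestris)),(Musca_longipes,(Cuon_viridis,((Anas_sapiens,Microtus_palustris),(Xenopus_palustris,Ambystoma_longipes))))) (15 taxa).
The MRCA of Xenopus_palustris and Gulo_montanus is the root, subtending the entire tree (20 taxa).
The first is nested inside the second, so Xenopus_palustris shares a more recent common ancestor with Sciurus_maculatus.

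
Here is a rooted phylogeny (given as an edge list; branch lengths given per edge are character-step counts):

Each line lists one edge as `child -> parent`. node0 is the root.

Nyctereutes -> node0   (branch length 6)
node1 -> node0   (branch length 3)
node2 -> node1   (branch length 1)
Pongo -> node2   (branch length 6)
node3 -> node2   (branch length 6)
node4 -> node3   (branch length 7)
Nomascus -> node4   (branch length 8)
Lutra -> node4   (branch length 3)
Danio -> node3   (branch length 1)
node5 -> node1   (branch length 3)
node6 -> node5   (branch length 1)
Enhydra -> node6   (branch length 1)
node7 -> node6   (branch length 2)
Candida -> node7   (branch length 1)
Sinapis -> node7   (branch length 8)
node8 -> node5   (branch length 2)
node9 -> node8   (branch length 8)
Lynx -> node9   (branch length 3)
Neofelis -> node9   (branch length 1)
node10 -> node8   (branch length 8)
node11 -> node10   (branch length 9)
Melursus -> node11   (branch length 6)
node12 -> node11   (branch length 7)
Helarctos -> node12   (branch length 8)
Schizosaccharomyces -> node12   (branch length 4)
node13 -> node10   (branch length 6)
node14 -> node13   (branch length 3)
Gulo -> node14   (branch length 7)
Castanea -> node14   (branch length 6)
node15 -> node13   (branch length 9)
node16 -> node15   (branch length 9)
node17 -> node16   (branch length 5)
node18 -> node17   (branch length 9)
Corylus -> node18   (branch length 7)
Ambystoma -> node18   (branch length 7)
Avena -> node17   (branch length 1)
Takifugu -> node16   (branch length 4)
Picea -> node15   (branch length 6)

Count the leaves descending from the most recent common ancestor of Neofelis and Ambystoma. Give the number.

The MRCA of Neofelis and Ambystoma is the node subtending ((Lynx,Neofelis),((Melursus,(Helarctos,Schizosaccharomyces)),((Gulo,Castanea),((((Corylus,Ambystoma),Avena),Takifugu),Picea)))).
That clade contains 12 terminal taxa: Ambystoma, Avena, Castanea, Corylus, Gulo, Helarctos, Lynx, Melursus, Neofelis, Picea, Schizosaccharomyces, Takifugu.

12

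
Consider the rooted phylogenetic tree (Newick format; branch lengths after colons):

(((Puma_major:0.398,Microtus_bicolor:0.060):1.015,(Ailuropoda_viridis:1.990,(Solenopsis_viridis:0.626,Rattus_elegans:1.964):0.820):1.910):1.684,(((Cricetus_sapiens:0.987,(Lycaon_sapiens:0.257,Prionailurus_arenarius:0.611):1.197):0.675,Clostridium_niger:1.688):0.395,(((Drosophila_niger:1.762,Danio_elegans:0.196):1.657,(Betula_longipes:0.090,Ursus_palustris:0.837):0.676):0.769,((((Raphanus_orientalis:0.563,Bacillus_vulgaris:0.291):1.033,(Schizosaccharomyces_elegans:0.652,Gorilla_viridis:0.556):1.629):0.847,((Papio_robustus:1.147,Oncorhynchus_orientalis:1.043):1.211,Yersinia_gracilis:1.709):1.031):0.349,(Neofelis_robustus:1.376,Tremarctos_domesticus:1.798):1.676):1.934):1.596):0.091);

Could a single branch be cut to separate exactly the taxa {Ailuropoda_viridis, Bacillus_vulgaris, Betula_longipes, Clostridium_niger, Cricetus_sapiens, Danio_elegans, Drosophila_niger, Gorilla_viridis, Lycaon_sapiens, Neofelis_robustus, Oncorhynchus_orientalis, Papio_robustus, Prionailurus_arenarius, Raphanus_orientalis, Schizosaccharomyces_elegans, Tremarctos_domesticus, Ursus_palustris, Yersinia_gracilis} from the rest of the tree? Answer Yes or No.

No

The MRCA of the listed taxa is the root, so the smallest clade containing them is the whole tree.
That clade also contains Microtus_bicolor, Puma_major, Rattus_elegans, Solenopsis_viridis, which are not in the proposed group, so the group is not monophyletic.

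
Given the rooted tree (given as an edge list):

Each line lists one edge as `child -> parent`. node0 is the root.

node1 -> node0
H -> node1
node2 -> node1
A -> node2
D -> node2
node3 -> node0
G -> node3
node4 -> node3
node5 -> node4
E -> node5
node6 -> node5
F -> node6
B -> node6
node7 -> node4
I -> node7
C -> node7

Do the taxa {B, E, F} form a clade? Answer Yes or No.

Yes

The most recent common ancestor of these taxa subtends (E,(F,B)).
That clade has exactly 3 tips — every listed taxon and nothing else — so the group is monophyletic.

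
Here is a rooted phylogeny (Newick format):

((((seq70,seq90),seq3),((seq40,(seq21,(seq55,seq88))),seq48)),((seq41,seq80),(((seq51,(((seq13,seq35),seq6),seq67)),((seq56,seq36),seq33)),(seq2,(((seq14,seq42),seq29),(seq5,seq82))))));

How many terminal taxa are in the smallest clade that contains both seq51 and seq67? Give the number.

5

The MRCA of seq51 and seq67 is the node subtending (seq51,(((seq13,seq35),seq6),seq67)).
That clade contains 5 terminal taxa: seq13, seq35, seq51, seq6, seq67.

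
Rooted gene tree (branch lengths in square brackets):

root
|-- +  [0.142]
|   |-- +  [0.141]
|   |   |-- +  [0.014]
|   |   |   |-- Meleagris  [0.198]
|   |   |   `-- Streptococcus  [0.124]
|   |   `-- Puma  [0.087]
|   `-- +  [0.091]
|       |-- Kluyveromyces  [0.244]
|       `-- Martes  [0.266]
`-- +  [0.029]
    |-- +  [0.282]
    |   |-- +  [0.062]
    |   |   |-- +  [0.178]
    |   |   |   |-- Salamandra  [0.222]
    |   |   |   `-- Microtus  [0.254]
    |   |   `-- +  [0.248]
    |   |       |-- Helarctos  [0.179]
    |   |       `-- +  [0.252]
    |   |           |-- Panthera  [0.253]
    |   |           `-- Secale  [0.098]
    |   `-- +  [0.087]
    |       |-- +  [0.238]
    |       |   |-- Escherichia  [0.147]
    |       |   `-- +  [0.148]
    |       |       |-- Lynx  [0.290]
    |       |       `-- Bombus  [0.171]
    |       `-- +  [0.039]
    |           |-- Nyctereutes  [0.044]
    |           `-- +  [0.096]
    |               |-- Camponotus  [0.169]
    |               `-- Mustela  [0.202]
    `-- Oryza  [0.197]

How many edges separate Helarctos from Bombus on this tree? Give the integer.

The MRCA of Helarctos and Bombus is the node subtending (((Salamandra,Microtus),(Helarctos,(Panthera,Secale))),((Escherichia,(Lynx,Bombus)),(Nyctereutes,(Camponotus,Mustela)))).
From Helarctos up to that node: 3 branches. From Bombus up to the same node: 4 branches. Total: 3 + 4 = 7.

7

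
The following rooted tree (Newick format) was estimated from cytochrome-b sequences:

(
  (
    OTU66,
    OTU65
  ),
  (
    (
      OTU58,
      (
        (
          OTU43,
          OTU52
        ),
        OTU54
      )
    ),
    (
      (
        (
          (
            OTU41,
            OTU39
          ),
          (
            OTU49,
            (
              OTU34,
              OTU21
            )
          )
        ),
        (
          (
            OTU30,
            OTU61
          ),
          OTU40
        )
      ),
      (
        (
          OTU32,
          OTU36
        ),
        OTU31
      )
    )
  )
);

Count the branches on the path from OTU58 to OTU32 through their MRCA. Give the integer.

6

The MRCA of OTU58 and OTU32 is the node subtending ((OTU58,((OTU43,OTU52),OTU54)),((((OTU41,OTU39),(OTU49,(OTU34,OTU21))),((OTU30,OTU61),OTU40)),((OTU32,OTU36),OTU31))).
From OTU58 up to that node: 2 branches. From OTU32 up to the same node: 4 branches. Total: 2 + 4 = 6.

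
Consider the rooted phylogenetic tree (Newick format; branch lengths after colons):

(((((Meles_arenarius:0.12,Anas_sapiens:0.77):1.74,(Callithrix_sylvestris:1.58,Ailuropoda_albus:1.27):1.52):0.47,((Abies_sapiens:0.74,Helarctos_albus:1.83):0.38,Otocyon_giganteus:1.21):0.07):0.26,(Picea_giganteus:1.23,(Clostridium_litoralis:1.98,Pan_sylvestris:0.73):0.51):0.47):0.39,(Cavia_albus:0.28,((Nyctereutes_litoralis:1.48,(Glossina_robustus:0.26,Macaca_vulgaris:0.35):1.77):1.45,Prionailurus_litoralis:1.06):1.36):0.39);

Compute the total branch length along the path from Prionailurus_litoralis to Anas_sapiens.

The path runs Prionailurus_litoralis → … → MRCA → … → Anas_sapiens; the MRCA is the root of the tree.
Branch lengths along that path: 1.06 + 1.36 + 0.39 + 0.39 + 0.26 + 0.47 + 1.74 + 0.77 = 6.44.

6.44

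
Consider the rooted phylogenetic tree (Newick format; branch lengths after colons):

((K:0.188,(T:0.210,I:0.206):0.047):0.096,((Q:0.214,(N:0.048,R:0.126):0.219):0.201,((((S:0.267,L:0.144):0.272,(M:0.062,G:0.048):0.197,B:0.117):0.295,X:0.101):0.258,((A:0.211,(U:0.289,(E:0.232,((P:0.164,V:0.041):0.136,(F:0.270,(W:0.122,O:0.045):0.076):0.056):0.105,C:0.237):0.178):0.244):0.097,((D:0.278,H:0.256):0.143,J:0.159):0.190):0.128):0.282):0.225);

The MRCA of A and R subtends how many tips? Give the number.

The MRCA of A and R is the node subtending ((Q,(N,R)),((((S,L),(M,G),B),X),((A,(U,(E,((P,V),(F,(W,O))),C))),((D,H),J)))).
That clade contains 21 terminal taxa: A, B, C, D, E, F, G, H, J, L, M, N, O, P, Q, R, S, U, V, W, X.

21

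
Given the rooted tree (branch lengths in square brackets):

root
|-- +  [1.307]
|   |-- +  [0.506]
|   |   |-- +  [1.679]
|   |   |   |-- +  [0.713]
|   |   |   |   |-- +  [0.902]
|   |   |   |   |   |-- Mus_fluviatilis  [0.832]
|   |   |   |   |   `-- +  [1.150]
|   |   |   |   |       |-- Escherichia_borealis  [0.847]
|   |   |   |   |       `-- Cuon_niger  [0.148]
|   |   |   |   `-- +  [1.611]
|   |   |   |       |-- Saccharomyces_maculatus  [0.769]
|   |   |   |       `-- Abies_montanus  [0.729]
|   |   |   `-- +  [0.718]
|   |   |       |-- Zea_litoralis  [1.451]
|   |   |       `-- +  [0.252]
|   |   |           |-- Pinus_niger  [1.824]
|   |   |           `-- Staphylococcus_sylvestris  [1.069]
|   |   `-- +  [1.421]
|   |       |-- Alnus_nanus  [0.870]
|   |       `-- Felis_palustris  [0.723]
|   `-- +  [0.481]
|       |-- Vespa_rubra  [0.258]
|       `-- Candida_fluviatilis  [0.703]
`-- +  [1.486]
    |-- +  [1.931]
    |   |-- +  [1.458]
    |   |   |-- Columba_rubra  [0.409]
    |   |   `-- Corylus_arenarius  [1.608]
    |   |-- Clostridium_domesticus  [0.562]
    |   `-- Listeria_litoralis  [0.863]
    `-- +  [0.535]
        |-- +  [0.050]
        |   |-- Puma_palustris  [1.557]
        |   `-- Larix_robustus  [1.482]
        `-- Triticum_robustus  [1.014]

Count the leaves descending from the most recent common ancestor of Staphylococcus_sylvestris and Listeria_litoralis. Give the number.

19

The MRCA of Staphylococcus_sylvestris and Listeria_litoralis is the root, so the clade is the entire tree.
That clade contains 19 terminal taxa: Abies_montanus, Alnus_nanus, Candida_fluviatilis, Clostridium_domesticus, Columba_rubra, Corylus_arenarius, Cuon_niger, Escherichia_borealis, Felis_palustris, Larix_robustus, Listeria_litoralis, Mus_fluviatilis, Pinus_niger, Puma_palustris, Saccharomyces_maculatus, Staphylococcus_sylvestris, Triticum_robustus, Vespa_rubra, Zea_litoralis.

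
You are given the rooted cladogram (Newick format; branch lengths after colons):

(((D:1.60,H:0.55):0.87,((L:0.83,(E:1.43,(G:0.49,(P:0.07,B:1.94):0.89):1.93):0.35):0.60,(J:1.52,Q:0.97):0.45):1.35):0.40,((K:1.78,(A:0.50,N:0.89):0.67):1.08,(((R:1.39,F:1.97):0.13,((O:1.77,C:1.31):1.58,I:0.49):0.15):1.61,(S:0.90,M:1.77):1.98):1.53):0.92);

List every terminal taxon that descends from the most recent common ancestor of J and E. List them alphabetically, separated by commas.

B, E, G, J, L, P, Q

Tracing J: it sits inside (J,Q).
Tracing E: it sits inside (E,(G,(P,B))).
The smallest clade enclosing both is ((L,(E,(G,(P,B)))),(J,Q)); the answer is its 7 terminal taxa in alphabetical order.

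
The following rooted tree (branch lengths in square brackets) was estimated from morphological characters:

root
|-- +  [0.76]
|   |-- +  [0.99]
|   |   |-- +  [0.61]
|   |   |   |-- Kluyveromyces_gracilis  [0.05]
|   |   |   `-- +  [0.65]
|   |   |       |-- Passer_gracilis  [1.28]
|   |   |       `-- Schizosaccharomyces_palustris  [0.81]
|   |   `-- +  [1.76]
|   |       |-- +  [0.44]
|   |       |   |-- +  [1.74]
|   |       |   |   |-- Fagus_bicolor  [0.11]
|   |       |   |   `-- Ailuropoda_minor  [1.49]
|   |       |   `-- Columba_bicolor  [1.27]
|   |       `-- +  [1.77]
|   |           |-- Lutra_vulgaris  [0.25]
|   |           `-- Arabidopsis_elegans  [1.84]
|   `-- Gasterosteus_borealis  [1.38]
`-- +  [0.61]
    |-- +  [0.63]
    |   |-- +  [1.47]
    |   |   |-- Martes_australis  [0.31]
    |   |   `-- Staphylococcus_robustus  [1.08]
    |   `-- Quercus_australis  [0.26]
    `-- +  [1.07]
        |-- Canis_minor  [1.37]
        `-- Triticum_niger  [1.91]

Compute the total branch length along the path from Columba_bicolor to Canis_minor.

8.27

The path runs Columba_bicolor → … → MRCA → … → Canis_minor; the MRCA is the root of the tree.
Branch lengths along that path: 1.27 + 0.44 + 1.76 + 0.99 + 0.76 + 0.61 + 1.07 + 1.37 = 8.27.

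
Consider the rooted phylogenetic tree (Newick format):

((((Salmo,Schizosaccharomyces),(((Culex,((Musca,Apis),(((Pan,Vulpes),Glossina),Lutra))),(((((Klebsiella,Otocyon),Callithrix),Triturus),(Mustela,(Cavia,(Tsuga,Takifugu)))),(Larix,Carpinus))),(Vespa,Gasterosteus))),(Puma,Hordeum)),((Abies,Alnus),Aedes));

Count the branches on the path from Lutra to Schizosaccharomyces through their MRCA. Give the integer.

8

The MRCA of Lutra and Schizosaccharomyces is the node subtending ((Salmo,Schizosaccharomyces),(((Culex,((Musca,Apis),(((Pan,Vulpes),Glossina),Lutra))),(((((Klebsiella,Otocyon),Callithrix),Triturus),(Mustela,(Cavia,(Tsuga,Takifugu)))),(Larix,Carpinus))),(Vespa,Gasterosteus))).
From Lutra up to that node: 6 branches. From Schizosaccharomyces up to the same node: 2 branches. Total: 6 + 2 = 8.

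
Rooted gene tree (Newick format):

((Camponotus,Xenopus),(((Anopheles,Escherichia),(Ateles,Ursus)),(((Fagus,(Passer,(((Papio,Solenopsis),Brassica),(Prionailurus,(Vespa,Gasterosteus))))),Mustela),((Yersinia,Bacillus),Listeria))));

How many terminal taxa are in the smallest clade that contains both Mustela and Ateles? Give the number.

16

The MRCA of Mustela and Ateles is the node subtending (((Anopheles,Escherichia),(Ateles,Ursus)),(((Fagus,(Passer,(((Papio,Solenopsis),Brassica),(Prionailurus,(Vespa,Gasterosteus))))),Mustela),((Yersinia,Bacillus),Listeria))).
That clade contains 16 terminal taxa: Anopheles, Ateles, Bacillus, Brassica, Escherichia, Fagus, Gasterosteus, Listeria, Mustela, Papio, Passer, Prionailurus, Solenopsis, Ursus, Vespa, Yersinia.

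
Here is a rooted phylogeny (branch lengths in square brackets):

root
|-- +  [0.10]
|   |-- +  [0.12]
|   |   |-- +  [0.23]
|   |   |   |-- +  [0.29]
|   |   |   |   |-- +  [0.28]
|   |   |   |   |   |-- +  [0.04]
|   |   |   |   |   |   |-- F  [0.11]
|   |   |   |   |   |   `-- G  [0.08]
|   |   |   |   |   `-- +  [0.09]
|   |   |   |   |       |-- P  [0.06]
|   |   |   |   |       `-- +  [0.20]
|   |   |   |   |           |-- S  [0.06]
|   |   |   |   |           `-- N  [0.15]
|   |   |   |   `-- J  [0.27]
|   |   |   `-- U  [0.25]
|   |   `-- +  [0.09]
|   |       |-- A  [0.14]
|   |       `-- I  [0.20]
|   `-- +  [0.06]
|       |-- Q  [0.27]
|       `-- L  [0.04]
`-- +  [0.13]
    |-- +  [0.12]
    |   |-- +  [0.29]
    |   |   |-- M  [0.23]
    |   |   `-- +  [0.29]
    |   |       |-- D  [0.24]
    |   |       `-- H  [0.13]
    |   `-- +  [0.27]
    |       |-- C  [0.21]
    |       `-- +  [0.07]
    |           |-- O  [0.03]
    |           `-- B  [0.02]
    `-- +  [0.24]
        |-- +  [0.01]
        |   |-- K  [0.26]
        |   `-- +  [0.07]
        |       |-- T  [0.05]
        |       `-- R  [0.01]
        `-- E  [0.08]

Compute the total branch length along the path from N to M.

2.23

The path runs N → … → MRCA → … → M; the MRCA is the root of the tree.
Branch lengths along that path: 0.15 + 0.20 + 0.09 + 0.28 + 0.29 + 0.23 + 0.12 + 0.10 + 0.13 + 0.12 + 0.29 + 0.23 = 2.23.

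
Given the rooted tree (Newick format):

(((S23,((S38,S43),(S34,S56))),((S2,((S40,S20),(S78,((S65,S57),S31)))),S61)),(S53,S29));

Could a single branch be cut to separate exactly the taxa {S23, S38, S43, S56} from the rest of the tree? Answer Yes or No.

No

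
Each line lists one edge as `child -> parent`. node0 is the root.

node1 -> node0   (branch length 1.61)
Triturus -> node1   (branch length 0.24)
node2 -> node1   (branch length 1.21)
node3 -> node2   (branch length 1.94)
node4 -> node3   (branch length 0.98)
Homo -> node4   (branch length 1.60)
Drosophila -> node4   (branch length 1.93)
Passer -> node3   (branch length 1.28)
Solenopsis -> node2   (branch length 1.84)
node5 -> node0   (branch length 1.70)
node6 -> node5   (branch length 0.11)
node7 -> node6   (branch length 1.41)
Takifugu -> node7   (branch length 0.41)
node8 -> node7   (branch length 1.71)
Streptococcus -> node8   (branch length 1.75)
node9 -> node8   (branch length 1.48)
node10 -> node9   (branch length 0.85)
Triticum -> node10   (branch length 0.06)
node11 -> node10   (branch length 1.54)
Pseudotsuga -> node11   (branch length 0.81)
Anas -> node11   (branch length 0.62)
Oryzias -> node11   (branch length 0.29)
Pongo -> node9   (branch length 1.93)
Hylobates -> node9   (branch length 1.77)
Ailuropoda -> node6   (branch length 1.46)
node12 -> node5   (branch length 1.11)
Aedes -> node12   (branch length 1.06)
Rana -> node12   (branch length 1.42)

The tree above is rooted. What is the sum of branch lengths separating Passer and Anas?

15.46

The path runs Passer → … → MRCA → … → Anas; the MRCA is the root of the tree.
Branch lengths along that path: 1.28 + 1.94 + 1.21 + 1.61 + 1.70 + 0.11 + 1.41 + 1.71 + 1.48 + 0.85 + 1.54 + 0.62 = 15.46.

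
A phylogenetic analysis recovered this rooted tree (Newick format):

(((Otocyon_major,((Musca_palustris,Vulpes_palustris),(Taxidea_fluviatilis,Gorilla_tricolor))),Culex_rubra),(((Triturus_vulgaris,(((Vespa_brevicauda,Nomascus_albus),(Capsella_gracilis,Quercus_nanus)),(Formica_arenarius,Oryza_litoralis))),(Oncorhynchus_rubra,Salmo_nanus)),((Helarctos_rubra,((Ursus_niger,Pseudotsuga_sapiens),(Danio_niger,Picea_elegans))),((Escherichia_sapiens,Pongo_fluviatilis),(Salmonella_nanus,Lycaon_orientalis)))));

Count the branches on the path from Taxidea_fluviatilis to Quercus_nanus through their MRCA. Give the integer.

The MRCA of Taxidea_fluviatilis and Quercus_nanus is the root of the tree.
From Taxidea_fluviatilis up to that node: 5 branches. From Quercus_nanus up to the same node: 7 branches. Total: 5 + 7 = 12.

12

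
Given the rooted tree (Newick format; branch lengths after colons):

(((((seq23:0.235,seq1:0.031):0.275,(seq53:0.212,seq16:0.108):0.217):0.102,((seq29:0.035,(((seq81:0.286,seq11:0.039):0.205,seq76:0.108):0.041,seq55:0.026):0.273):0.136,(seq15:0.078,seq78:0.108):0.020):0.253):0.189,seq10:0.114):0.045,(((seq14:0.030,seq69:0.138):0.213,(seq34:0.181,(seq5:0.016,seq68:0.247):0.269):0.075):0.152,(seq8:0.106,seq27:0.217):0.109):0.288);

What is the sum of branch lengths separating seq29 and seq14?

The path runs seq29 → … → MRCA → … → seq14; the MRCA is the root of the tree.
Branch lengths along that path: 0.035 + 0.136 + 0.253 + 0.189 + 0.045 + 0.288 + 0.152 + 0.213 + 0.030 = 1.341.

1.341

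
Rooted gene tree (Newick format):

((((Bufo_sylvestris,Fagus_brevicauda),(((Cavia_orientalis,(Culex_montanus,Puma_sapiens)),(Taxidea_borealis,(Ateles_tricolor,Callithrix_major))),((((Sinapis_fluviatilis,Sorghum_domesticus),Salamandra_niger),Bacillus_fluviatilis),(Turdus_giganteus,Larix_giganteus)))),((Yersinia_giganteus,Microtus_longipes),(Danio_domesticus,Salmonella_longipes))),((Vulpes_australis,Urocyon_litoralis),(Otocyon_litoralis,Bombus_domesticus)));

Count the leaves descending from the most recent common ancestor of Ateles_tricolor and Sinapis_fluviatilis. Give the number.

12

The MRCA of Ateles_tricolor and Sinapis_fluviatilis is the node subtending (((Cavia_orientalis,(Culex_montanus,Puma_sapiens)),(Taxidea_borealis,(Ateles_tricolor,Callithrix_major))),((((Sinapis_fluviatilis,Sorghum_domesticus),Salamandra_niger),Bacillus_fluviatilis),(Turdus_giganteus,Larix_giganteus))).
That clade contains 12 terminal taxa: Ateles_tricolor, Bacillus_fluviatilis, Callithrix_major, Cavia_orientalis, Culex_montanus, Larix_giganteus, Puma_sapiens, Salamandra_niger, Sinapis_fluviatilis, Sorghum_domesticus, Taxidea_borealis, Turdus_giganteus.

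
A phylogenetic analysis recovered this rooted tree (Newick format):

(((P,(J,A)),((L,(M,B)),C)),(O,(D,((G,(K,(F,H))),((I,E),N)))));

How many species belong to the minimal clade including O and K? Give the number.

The MRCA of O and K is the node subtending (O,(D,((G,(K,(F,H))),((I,E),N)))).
That clade contains 9 terminal taxa: D, E, F, G, H, I, K, N, O.

9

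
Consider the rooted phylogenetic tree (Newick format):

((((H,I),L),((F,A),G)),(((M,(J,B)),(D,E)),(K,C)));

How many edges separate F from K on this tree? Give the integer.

7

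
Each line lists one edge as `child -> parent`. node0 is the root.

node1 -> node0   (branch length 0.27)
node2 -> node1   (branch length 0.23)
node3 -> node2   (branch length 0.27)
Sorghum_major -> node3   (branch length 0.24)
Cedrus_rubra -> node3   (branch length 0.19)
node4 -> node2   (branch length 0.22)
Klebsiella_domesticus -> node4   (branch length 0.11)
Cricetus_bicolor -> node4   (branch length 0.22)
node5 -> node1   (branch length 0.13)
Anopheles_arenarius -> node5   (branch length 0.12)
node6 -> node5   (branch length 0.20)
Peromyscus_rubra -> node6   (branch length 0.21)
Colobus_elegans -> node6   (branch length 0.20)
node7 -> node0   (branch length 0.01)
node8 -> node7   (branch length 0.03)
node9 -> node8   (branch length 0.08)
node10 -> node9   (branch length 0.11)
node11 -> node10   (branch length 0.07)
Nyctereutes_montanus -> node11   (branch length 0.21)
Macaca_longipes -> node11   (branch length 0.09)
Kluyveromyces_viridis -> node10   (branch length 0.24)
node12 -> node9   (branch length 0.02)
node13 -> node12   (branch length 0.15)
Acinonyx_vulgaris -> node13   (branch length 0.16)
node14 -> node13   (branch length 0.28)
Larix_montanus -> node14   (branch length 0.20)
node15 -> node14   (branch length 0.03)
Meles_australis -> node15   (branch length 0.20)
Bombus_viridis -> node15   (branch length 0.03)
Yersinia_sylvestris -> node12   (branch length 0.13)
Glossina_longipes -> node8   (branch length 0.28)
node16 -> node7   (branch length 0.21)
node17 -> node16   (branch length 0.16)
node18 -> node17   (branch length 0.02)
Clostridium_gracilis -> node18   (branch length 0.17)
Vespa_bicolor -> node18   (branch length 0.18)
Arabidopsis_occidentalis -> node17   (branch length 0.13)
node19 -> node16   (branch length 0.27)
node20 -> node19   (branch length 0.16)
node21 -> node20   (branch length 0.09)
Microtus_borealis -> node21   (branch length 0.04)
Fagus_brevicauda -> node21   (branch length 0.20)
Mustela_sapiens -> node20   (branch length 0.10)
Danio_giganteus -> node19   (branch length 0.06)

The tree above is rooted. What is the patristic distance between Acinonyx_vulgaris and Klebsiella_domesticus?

The path runs Acinonyx_vulgaris → … → MRCA → … → Klebsiella_domesticus; the MRCA is the root of the tree.
Branch lengths along that path: 0.16 + 0.15 + 0.02 + 0.08 + 0.03 + 0.01 + 0.27 + 0.23 + 0.22 + 0.11 = 1.28.

1.28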